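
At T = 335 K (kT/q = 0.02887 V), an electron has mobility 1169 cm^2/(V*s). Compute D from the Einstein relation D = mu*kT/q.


Step 1: D = mu * (kT/q)
Step 2: D = 1169 * 0.02887
Step 3: D = 33.75 cm^2/s

33.75


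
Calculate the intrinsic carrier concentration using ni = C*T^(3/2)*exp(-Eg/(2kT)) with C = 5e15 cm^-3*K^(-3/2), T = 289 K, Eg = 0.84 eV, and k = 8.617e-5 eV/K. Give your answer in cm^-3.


Step 1: Compute kT = 8.617e-5 * 289 = 0.02490313 eV
Step 2: Exponent = -Eg/(2kT) = -0.84/(2*0.02490313) = -16.86535
Step 3: T^(3/2) = 289^1.5 = 4913.00
Step 4: ni = 5e15 * 4913.00 * exp(-16.86535) = 1.16e+12 cm^-3

1.16e+12


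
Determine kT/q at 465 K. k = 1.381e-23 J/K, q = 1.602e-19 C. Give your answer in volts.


Step 1: kT = 1.381e-23 * 465 = 6.42165e-21 J
Step 2: Vt = kT/q = 6.42165e-21 / 1.602e-19
Step 3: Vt = 0.04009 V

0.04009


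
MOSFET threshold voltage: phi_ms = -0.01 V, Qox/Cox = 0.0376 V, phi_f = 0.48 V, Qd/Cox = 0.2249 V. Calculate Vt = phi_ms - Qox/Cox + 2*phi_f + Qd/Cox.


Step 1: Vt = phi_ms - Qox/Cox + 2*phi_f + Qd/Cox
Step 2: Vt = -0.01 - 0.0376 + 2*0.48 + 0.2249
Step 3: Vt = -0.01 - 0.0376 + 0.96 + 0.2249
Step 4: Vt = 1.1373 V

1.1373


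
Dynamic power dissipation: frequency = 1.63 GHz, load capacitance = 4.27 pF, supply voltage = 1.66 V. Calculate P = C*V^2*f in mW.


Step 1: V^2 = 1.66^2 = 2.7556 V^2
Step 2: P = C*V^2*f = 4.27e-12 F * 2.7556 * 1.63e9 Hz
Step 3: P = 1.917925156e-02 W
Step 4: P = 19.179 mW

19.179


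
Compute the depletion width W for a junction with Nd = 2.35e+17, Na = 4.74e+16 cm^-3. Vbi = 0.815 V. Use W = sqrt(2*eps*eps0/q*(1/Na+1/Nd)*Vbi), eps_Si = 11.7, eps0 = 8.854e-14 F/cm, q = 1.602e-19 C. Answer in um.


Step 1: 1/Na + 1/Nd = 1/4.74e+16 + 1/2.35e+17 = 2.53524e-17
Step 2: 2*eps*eps0/q = 2*11.7*8.854e-14/1.602e-19 = 1.293281e+07
Step 3: W^2 = 1.293281e+07 * 2.53524e-17 * 0.815 = 2.67220e-10
Step 4: W = sqrt(2.67220e-10) = 1.635e-05 cm = 0.1635 um

0.1635


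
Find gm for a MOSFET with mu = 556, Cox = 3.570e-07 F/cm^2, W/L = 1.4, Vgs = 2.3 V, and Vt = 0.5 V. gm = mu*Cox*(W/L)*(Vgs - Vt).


Step 1: Vov = Vgs - Vt = 2.3 - 0.5 = 1.8 V
Step 2: gm = mu * Cox * (W/L) * Vov
Step 3: gm = 556 * 3.570e-07 * 1.4 * 1.8 = 5.00e-04 S

5.00e-04


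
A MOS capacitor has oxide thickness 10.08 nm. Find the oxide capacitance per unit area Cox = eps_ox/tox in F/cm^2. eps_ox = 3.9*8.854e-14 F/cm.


Step 1: eps_ox = 3.9 * 8.854e-14 = 3.45306e-13 F/cm
Step 2: tox in cm = 10.08 nm * 1e-7 = 1.0080e-06 cm
Step 3: Cox = 3.45306e-13 / 1.0080e-06 = 3.43e-07 F/cm^2

3.43e-07


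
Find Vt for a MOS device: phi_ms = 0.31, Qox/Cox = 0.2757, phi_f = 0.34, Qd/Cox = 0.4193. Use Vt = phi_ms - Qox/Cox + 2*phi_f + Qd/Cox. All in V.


Step 1: Vt = phi_ms - Qox/Cox + 2*phi_f + Qd/Cox
Step 2: Vt = 0.31 - 0.2757 + 2*0.34 + 0.4193
Step 3: Vt = 0.31 - 0.2757 + 0.68 + 0.4193
Step 4: Vt = 1.1336 V

1.1336


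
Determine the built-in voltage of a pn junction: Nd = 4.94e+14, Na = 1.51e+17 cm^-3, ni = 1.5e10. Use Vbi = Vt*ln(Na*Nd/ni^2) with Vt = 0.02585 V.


Step 1: Compute Na*Nd/ni^2 = 1.51e+17 * 4.94e+14 / (1.5e10)^2 = 3.3153e+11
Step 2: ln(3.3153e+11) = 26.5270
Step 3: Vbi = 0.02585 * 26.5270 = 0.686 V

0.686


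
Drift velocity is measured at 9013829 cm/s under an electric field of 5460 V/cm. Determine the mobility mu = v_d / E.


Step 1: mu = v_d / E
Step 2: mu = 9013829 / 5460
Step 3: mu = 1650.88 cm^2/(V*s)

1650.88


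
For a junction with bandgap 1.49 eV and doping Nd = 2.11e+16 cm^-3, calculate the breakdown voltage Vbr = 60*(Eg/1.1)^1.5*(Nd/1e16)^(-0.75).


Step 1: Eg/1.1 = 1.49/1.1 = 1.354545
Step 2: (Eg/1.1)^1.5 = 1.354545^1.5 = 1.576486
Step 3: (Nd/1e16)^(-0.75) = (2.11)^(-0.75) = 0.571200
Step 4: Vbr = 60 * 1.576486 * 0.571200 = 54.0 V

54.0


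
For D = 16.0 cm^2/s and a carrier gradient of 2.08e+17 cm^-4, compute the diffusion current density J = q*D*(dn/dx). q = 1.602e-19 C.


Step 1: J = q * D * (dn/dx)
Step 2: J = 1.602e-19 * 16.0 * 2.08e+17
Step 3: J = 5.33e-01 A/cm^2

5.33e-01


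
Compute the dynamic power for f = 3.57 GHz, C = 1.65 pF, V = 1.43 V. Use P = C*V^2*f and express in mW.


Step 1: V^2 = 1.43^2 = 2.0449 V^2
Step 2: P = C*V^2*f = 1.65e-12 F * 2.0449 * 3.57e9 Hz
Step 3: P = 1.204548345e-02 W
Step 4: P = 12.045 mW

12.045


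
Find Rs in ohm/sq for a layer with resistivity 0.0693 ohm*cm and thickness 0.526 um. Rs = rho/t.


Step 1: Convert thickness to cm: t = 0.526 um = 5.2600e-05 cm
Step 2: Rs = rho / t = 0.0693 / 5.2600e-05
Step 3: Rs = 1317.5 ohm/sq

1317.5


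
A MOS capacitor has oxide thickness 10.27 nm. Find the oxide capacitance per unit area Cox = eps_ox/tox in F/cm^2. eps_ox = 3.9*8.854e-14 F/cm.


Step 1: eps_ox = 3.9 * 8.854e-14 = 3.45306e-13 F/cm
Step 2: tox in cm = 10.27 nm * 1e-7 = 1.0270e-06 cm
Step 3: Cox = 3.45306e-13 / 1.0270e-06 = 3.36e-07 F/cm^2

3.36e-07


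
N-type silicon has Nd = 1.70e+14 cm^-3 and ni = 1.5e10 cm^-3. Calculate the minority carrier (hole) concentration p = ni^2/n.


Step 1: Since Nd >> ni, n ≈ Nd = 1.70e+14 cm^-3
Step 2: p = ni^2 / n = (1.5e10)^2 / 1.70e+14
Step 3: p = 2.25e20 / 1.70e+14 = 1.32e+06 cm^-3

1.32e+06


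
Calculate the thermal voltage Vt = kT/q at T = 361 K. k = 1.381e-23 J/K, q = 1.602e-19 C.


Step 1: kT = 1.381e-23 * 361 = 4.98541e-21 J
Step 2: Vt = kT/q = 4.98541e-21 / 1.602e-19
Step 3: Vt = 0.03112 V

0.03112


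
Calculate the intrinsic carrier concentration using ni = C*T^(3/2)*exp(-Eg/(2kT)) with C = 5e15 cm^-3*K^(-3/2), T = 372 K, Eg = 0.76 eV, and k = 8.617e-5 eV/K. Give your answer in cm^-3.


Step 1: Compute kT = 8.617e-5 * 372 = 0.03205524 eV
Step 2: Exponent = -Eg/(2kT) = -0.76/(2*0.03205524) = -11.85454
Step 3: T^(3/2) = 372^1.5 = 7174.88
Step 4: ni = 5e15 * 7174.88 * exp(-11.85454) = 2.55e+14 cm^-3

2.55e+14


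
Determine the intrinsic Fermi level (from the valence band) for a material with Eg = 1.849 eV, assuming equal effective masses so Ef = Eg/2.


Step 1: For an intrinsic semiconductor, the Fermi level sits at midgap.
Step 2: Ef = Eg / 2 = 1.849 / 2 = 0.9245 eV

0.9245


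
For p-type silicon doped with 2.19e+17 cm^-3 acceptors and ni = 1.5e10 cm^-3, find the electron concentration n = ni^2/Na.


Step 1: Majority hole concentration p ≈ Na = 2.19e+17 cm^-3
Step 2: n = ni^2 / Na = (1.5e10)^2 / 2.19e+17
Step 3: n = 1.03e+03 cm^-3

1.03e+03


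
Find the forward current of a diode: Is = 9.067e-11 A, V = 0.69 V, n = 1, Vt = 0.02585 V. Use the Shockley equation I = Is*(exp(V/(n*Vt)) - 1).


Step 1: V/(n*Vt) = 0.69/(1*0.02585) = 26.6925
Step 2: exp(26.6925) = 3.9121e+11
Step 3: I = 9.067e-11 * (3.9121e+11 - 1) = 3.55e+01 A

3.55e+01


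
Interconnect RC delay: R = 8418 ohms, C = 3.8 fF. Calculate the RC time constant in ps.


Step 1: tau = R * C
Step 2: tau = 8418 * 3.8 fF = 8418 * 3.8e-15 F
Step 3: tau = 3.19884e-11 s = 31.9884 ps

31.9884


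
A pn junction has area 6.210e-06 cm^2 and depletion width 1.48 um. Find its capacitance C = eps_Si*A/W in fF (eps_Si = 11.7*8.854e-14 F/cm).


Step 1: eps_Si = 11.7 * 8.854e-14 = 1.035918e-12 F/cm
Step 2: W in cm = 1.48 * 1e-4 = 1.48e-04 cm
Step 3: C = 1.035918e-12 * 6.210e-06 / 1.48e-04 = 4.346656e-14 F
Step 4: C = 43.47 fF

43.47


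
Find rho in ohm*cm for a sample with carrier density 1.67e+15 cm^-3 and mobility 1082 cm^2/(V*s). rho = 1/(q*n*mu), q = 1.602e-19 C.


Step 1: sigma = q * n * mu = 1.602e-19 * 1.67e+15 * 1082 = 2.89472e-01 S/cm
Step 2: rho = 1 / sigma = 1 / 2.89472e-01 = 3.455 ohm*cm

3.455


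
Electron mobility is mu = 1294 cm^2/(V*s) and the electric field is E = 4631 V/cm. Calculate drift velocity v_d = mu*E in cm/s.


Step 1: v_d = mu * E
Step 2: v_d = 1294 * 4631 = 5992514
Step 3: v_d = 5.99e+06 cm/s

5.99e+06


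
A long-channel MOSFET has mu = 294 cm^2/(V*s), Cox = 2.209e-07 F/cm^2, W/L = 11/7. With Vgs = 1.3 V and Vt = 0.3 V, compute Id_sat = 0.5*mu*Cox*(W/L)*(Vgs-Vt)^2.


Step 1: Overdrive voltage Vov = Vgs - Vt = 1.3 - 0.3 = 1.0 V
Step 2: W/L = 11/7 = 1.57143
Step 3: Id = 0.5 * 294 * 2.209e-07 * 1.57143 * 1.0^2
Step 4: Id = 5.10e-05 A

5.10e-05


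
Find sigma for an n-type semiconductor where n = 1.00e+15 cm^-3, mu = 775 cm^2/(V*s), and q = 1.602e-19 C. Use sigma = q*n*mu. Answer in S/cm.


Step 1: sigma = q * n * mu
Step 2: sigma = 1.602e-19 * 1.00e+15 * 775
Step 3: sigma = 1.242e-01 S/cm

1.242e-01


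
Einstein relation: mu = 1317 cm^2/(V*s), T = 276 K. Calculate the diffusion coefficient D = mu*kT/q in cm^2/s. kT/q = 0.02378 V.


Step 1: D = mu * (kT/q)
Step 2: D = 1317 * 0.02378
Step 3: D = 31.32 cm^2/s

31.32


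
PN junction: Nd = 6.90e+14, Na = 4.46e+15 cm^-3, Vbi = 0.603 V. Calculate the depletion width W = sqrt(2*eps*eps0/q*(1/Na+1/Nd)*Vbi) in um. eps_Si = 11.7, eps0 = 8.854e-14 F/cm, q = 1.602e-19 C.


Step 1: 1/Na + 1/Nd = 1/4.46e+15 + 1/6.90e+14 = 1.67349e-15
Step 2: 2*eps*eps0/q = 2*11.7*8.854e-14/1.602e-19 = 1.293281e+07
Step 3: W^2 = 1.293281e+07 * 1.67349e-15 * 0.603 = 1.30507e-08
Step 4: W = sqrt(1.30507e-08) = 1.142e-04 cm = 1.142 um

1.142


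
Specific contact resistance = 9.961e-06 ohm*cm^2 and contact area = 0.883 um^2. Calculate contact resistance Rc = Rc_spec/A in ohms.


Step 1: Convert area to cm^2: 0.883 um^2 = 8.8300e-09 cm^2
Step 2: Rc = Rc_spec / A = 9.961e-06 / 8.8300e-09
Step 3: Rc = 1.13e+03 ohms

1.13e+03


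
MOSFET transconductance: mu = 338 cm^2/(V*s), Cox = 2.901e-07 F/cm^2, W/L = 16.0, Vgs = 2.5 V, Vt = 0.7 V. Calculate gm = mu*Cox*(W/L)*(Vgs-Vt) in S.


Step 1: Vov = Vgs - Vt = 2.5 - 0.7 = 1.8 V
Step 2: gm = mu * Cox * (W/L) * Vov
Step 3: gm = 338 * 2.901e-07 * 16.0 * 1.8 = 2.82e-03 S

2.82e-03


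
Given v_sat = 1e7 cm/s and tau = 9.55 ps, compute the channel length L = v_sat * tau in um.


Step 1: tau in seconds = 9.55 ps * 1e-12 = 9.5500e-12 s
Step 2: L = v_sat * tau = 1e7 * 9.5500e-12 = 9.5500e-05 cm
Step 3: L in um = 9.5500e-05 * 1e4 = 0.955 um

0.955


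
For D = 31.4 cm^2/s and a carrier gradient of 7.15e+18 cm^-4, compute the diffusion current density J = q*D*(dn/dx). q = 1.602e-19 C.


Step 1: J = q * D * (dn/dx)
Step 2: J = 1.602e-19 * 31.4 * 7.15e+18
Step 3: J = 3.60e+01 A/cm^2

3.60e+01


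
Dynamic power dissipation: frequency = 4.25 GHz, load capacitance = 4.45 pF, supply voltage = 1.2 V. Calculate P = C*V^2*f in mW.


Step 1: V^2 = 1.2^2 = 1.44 V^2
Step 2: P = C*V^2*f = 4.45e-12 F * 1.44 * 4.25e9 Hz
Step 3: P = 2.7234e-02 W
Step 4: P = 27.234 mW

27.234


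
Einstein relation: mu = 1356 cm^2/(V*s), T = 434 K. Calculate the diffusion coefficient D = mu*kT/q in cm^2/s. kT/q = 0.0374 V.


Step 1: D = mu * (kT/q)
Step 2: D = 1356 * 0.0374
Step 3: D = 50.71 cm^2/s

50.71


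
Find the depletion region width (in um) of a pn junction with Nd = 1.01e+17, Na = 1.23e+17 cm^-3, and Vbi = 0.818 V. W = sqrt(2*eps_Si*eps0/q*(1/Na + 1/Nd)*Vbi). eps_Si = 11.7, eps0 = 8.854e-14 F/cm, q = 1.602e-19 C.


Step 1: 1/Na + 1/Nd = 1/1.23e+17 + 1/1.01e+17 = 1.80311e-17
Step 2: 2*eps*eps0/q = 2*11.7*8.854e-14/1.602e-19 = 1.293281e+07
Step 3: W^2 = 1.293281e+07 * 1.80311e-17 * 0.818 = 1.90752e-10
Step 4: W = sqrt(1.90752e-10) = 1.381e-05 cm = 0.1381 um

0.1381


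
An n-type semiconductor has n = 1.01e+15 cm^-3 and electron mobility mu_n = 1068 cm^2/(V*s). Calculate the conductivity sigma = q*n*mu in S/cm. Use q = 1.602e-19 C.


Step 1: sigma = q * n * mu
Step 2: sigma = 1.602e-19 * 1.01e+15 * 1068
Step 3: sigma = 1.728e-01 S/cm

1.728e-01


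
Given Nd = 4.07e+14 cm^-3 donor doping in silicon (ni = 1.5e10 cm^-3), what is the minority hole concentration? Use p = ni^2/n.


Step 1: Since Nd >> ni, n ≈ Nd = 4.07e+14 cm^-3
Step 2: p = ni^2 / n = (1.5e10)^2 / 4.07e+14
Step 3: p = 2.25e20 / 4.07e+14 = 5.53e+05 cm^-3

5.53e+05


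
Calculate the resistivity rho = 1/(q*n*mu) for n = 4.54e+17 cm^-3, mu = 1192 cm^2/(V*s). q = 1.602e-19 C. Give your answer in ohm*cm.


Step 1: sigma = q * n * mu = 1.602e-19 * 4.54e+17 * 1192 = 8.66951e+01 S/cm
Step 2: rho = 1 / sigma = 1 / 8.66951e+01 = 0.01153 ohm*cm

0.01153


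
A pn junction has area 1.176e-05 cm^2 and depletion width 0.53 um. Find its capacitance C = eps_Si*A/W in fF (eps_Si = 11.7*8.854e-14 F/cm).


Step 1: eps_Si = 11.7 * 8.854e-14 = 1.035918e-12 F/cm
Step 2: W in cm = 0.53 * 1e-4 = 5.30e-05 cm
Step 3: C = 1.035918e-12 * 1.176e-05 / 5.30e-05 = 2.298565e-13 F
Step 4: C = 229.86 fF

229.86


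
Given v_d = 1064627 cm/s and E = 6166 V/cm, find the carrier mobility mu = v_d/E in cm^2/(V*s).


Step 1: mu = v_d / E
Step 2: mu = 1064627 / 6166
Step 3: mu = 172.66 cm^2/(V*s)

172.66


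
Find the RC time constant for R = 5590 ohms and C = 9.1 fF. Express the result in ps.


Step 1: tau = R * C
Step 2: tau = 5590 * 9.1 fF = 5590 * 9.1e-15 F
Step 3: tau = 5.0869e-11 s = 50.869 ps

50.869


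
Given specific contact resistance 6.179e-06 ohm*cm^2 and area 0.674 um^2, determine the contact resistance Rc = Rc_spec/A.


Step 1: Convert area to cm^2: 0.674 um^2 = 6.7400e-09 cm^2
Step 2: Rc = Rc_spec / A = 6.179e-06 / 6.7400e-09
Step 3: Rc = 9.17e+02 ohms

9.17e+02


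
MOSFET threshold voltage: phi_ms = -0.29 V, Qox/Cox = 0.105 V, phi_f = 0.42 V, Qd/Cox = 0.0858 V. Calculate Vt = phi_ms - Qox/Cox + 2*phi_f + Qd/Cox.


Step 1: Vt = phi_ms - Qox/Cox + 2*phi_f + Qd/Cox
Step 2: Vt = -0.29 - 0.105 + 2*0.42 + 0.0858
Step 3: Vt = -0.29 - 0.105 + 0.84 + 0.0858
Step 4: Vt = 0.5308 V

0.5308


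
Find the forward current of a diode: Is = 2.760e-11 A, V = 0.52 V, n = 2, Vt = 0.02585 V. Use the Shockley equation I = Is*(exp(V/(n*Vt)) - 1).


Step 1: V/(n*Vt) = 0.52/(2*0.02585) = 10.0580
Step 2: exp(10.0580) = 2.3342e+04
Step 3: I = 2.760e-11 * (2.3342e+04 - 1) = 6.44e-07 A

6.44e-07


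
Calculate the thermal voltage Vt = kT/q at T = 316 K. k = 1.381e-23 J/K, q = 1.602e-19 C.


Step 1: kT = 1.381e-23 * 316 = 4.36396e-21 J
Step 2: Vt = kT/q = 4.36396e-21 / 1.602e-19
Step 3: Vt = 0.02724 V

0.02724


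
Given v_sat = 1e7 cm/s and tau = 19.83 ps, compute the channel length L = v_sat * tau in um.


Step 1: tau in seconds = 19.83 ps * 1e-12 = 1.9830e-11 s
Step 2: L = v_sat * tau = 1e7 * 1.9830e-11 = 1.9830e-04 cm
Step 3: L in um = 1.9830e-04 * 1e4 = 1.983 um

1.983


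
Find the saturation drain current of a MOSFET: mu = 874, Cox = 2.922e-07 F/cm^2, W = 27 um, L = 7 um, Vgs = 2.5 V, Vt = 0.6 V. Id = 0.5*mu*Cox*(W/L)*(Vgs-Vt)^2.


Step 1: Overdrive voltage Vov = Vgs - Vt = 2.5 - 0.6 = 1.9 V
Step 2: W/L = 27/7 = 3.85714
Step 3: Id = 0.5 * 874 * 2.922e-07 * 3.85714 * 1.9^2
Step 4: Id = 1.78e-03 A

1.78e-03


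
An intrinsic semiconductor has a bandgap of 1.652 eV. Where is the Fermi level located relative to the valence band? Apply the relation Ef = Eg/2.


Step 1: For an intrinsic semiconductor, the Fermi level sits at midgap.
Step 2: Ef = Eg / 2 = 1.652 / 2 = 0.826 eV

0.826


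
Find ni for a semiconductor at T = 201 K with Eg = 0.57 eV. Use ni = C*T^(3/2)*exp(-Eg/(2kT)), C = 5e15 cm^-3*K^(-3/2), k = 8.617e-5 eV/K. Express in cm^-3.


Step 1: Compute kT = 8.617e-5 * 201 = 0.01732017 eV
Step 2: Exponent = -Eg/(2kT) = -0.57/(2*0.01732017) = -16.45480
Step 3: T^(3/2) = 201^1.5 = 2849.67
Step 4: ni = 5e15 * 2849.67 * exp(-16.45480) = 1.02e+12 cm^-3

1.02e+12


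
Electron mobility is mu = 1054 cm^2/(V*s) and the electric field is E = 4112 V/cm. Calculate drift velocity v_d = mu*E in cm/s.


Step 1: v_d = mu * E
Step 2: v_d = 1054 * 4112 = 4334048
Step 3: v_d = 4.33e+06 cm/s

4.33e+06


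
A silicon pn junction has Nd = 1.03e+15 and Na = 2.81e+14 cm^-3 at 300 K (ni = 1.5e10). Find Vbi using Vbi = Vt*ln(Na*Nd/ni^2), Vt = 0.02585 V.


Step 1: Compute Na*Nd/ni^2 = 2.81e+14 * 1.03e+15 / (1.5e10)^2 = 1.2864e+09
Step 2: ln(1.2864e+09) = 20.9751
Step 3: Vbi = 0.02585 * 20.9751 = 0.542 V

0.542


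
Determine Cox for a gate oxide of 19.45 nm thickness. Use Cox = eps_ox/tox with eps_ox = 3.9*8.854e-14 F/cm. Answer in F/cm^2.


Step 1: eps_ox = 3.9 * 8.854e-14 = 3.45306e-13 F/cm
Step 2: tox in cm = 19.45 nm * 1e-7 = 1.9450e-06 cm
Step 3: Cox = 3.45306e-13 / 1.9450e-06 = 1.78e-07 F/cm^2

1.78e-07


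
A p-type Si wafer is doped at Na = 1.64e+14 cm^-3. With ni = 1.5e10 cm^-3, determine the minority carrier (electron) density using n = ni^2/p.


Step 1: Majority hole concentration p ≈ Na = 1.64e+14 cm^-3
Step 2: n = ni^2 / Na = (1.5e10)^2 / 1.64e+14
Step 3: n = 1.37e+06 cm^-3

1.37e+06


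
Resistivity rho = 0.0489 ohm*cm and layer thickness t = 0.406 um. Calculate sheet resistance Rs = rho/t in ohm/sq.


Step 1: Convert thickness to cm: t = 0.406 um = 4.0600e-05 cm
Step 2: Rs = rho / t = 0.0489 / 4.0600e-05
Step 3: Rs = 1204.4 ohm/sq

1204.4


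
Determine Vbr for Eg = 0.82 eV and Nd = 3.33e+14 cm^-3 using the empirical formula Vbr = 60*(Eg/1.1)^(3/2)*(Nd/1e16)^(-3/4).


Step 1: Eg/1.1 = 0.82/1.1 = 0.745455
Step 2: (Eg/1.1)^1.5 = 0.745455^1.5 = 0.643624
Step 3: (Nd/1e16)^(-0.75) = (0.0333)^(-0.75) = 12.828233
Step 4: Vbr = 60 * 0.643624 * 12.828233 = 495.4 V

495.4


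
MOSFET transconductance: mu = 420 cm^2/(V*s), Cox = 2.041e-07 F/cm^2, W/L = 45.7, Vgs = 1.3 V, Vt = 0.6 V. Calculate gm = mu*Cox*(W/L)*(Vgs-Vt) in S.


Step 1: Vov = Vgs - Vt = 1.3 - 0.6 = 0.7 V
Step 2: gm = mu * Cox * (W/L) * Vov
Step 3: gm = 420 * 2.041e-07 * 45.7 * 0.7 = 2.74e-03 S

2.74e-03


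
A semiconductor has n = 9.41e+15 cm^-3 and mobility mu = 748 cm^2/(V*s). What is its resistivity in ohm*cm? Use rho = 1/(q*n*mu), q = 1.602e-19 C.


Step 1: sigma = q * n * mu = 1.602e-19 * 9.41e+15 * 748 = 1.12760e+00 S/cm
Step 2: rho = 1 / sigma = 1 / 1.12760e+00 = 0.8868 ohm*cm

0.8868


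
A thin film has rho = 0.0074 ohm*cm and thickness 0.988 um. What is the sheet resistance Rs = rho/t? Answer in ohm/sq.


Step 1: Convert thickness to cm: t = 0.988 um = 9.8800e-05 cm
Step 2: Rs = rho / t = 0.0074 / 9.8800e-05
Step 3: Rs = 74.9 ohm/sq

74.9


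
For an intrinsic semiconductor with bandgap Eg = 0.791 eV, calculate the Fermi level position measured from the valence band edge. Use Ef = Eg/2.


Step 1: For an intrinsic semiconductor, the Fermi level sits at midgap.
Step 2: Ef = Eg / 2 = 0.791 / 2 = 0.3955 eV

0.3955


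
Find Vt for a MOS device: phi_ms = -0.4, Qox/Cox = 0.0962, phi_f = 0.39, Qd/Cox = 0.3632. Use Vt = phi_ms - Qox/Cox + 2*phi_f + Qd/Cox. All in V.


Step 1: Vt = phi_ms - Qox/Cox + 2*phi_f + Qd/Cox
Step 2: Vt = -0.4 - 0.0962 + 2*0.39 + 0.3632
Step 3: Vt = -0.4 - 0.0962 + 0.78 + 0.3632
Step 4: Vt = 0.647 V

0.647


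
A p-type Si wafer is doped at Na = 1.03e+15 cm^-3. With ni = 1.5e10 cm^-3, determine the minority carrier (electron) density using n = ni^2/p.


Step 1: Majority hole concentration p ≈ Na = 1.03e+15 cm^-3
Step 2: n = ni^2 / Na = (1.5e10)^2 / 1.03e+15
Step 3: n = 2.18e+05 cm^-3

2.18e+05


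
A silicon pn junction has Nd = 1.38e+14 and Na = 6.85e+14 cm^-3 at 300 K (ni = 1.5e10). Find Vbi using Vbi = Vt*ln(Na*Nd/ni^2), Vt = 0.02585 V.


Step 1: Compute Na*Nd/ni^2 = 6.85e+14 * 1.38e+14 / (1.5e10)^2 = 4.2013e+08
Step 2: ln(4.2013e+08) = 19.8561
Step 3: Vbi = 0.02585 * 19.8561 = 0.513 V

0.513


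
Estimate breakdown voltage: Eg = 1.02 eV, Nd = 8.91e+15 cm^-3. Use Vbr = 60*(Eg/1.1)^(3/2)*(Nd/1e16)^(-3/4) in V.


Step 1: Eg/1.1 = 1.02/1.1 = 0.927273
Step 2: (Eg/1.1)^1.5 = 0.927273^1.5 = 0.892918
Step 3: (Nd/1e16)^(-0.75) = (0.891)^(-0.75) = 1.090415
Step 4: Vbr = 60 * 0.892918 * 1.090415 = 58.4 V

58.4


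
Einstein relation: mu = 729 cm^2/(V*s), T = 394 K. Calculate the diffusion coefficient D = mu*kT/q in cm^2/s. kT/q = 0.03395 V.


Step 1: D = mu * (kT/q)
Step 2: D = 729 * 0.03395
Step 3: D = 24.75 cm^2/s

24.75


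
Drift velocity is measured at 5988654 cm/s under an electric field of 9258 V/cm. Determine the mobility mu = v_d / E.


Step 1: mu = v_d / E
Step 2: mu = 5988654 / 9258
Step 3: mu = 646.86 cm^2/(V*s)

646.86


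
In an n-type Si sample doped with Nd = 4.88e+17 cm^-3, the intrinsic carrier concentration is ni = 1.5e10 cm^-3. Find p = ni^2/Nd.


Step 1: Since Nd >> ni, n ≈ Nd = 4.88e+17 cm^-3
Step 2: p = ni^2 / n = (1.5e10)^2 / 4.88e+17
Step 3: p = 2.25e20 / 4.88e+17 = 4.61e+02 cm^-3

4.61e+02


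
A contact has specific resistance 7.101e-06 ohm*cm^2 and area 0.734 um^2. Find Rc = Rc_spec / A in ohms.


Step 1: Convert area to cm^2: 0.734 um^2 = 7.3400e-09 cm^2
Step 2: Rc = Rc_spec / A = 7.101e-06 / 7.3400e-09
Step 3: Rc = 9.67e+02 ohms

9.67e+02


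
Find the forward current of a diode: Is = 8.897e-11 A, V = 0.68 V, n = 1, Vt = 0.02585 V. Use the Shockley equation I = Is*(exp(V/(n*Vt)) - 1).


Step 1: V/(n*Vt) = 0.68/(1*0.02585) = 26.3056
Step 2: exp(26.3056) = 2.6569e+11
Step 3: I = 8.897e-11 * (2.6569e+11 - 1) = 2.36e+01 A

2.36e+01


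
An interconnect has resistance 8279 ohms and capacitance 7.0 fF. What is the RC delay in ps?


Step 1: tau = R * C
Step 2: tau = 8279 * 7.0 fF = 8279 * 7.0e-15 F
Step 3: tau = 5.7953e-11 s = 57.953 ps

57.953


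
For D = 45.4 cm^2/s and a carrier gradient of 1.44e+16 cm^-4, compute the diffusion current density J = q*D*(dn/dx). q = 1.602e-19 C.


Step 1: J = q * D * (dn/dx)
Step 2: J = 1.602e-19 * 45.4 * 1.44e+16
Step 3: J = 1.05e-01 A/cm^2

1.05e-01


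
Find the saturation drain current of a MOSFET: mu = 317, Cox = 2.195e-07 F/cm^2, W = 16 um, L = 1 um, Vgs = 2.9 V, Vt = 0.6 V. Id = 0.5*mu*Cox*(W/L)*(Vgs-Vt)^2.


Step 1: Overdrive voltage Vov = Vgs - Vt = 2.9 - 0.6 = 2.3 V
Step 2: W/L = 16/1 = 16
Step 3: Id = 0.5 * 317 * 2.195e-07 * 16 * 2.3^2
Step 4: Id = 2.94e-03 A

2.94e-03


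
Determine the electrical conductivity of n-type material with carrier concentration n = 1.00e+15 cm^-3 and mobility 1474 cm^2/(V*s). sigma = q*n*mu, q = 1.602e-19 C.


Step 1: sigma = q * n * mu
Step 2: sigma = 1.602e-19 * 1.00e+15 * 1474
Step 3: sigma = 2.361e-01 S/cm

2.361e-01


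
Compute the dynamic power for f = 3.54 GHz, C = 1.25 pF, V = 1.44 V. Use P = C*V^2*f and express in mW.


Step 1: V^2 = 1.44^2 = 2.0736 V^2
Step 2: P = C*V^2*f = 1.25e-12 F * 2.0736 * 3.54e9 Hz
Step 3: P = 9.17568e-03 W
Step 4: P = 9.176 mW

9.176


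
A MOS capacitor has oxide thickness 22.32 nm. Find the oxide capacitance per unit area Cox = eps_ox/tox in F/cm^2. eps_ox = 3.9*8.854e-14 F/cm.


Step 1: eps_ox = 3.9 * 8.854e-14 = 3.45306e-13 F/cm
Step 2: tox in cm = 22.32 nm * 1e-7 = 2.2320e-06 cm
Step 3: Cox = 3.45306e-13 / 2.2320e-06 = 1.55e-07 F/cm^2

1.55e-07


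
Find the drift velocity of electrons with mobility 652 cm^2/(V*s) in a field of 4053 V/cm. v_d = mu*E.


Step 1: v_d = mu * E
Step 2: v_d = 652 * 4053 = 2642556
Step 3: v_d = 2.64e+06 cm/s

2.64e+06


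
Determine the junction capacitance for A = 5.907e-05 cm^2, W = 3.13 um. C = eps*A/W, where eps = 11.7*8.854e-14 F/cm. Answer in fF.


Step 1: eps_Si = 11.7 * 8.854e-14 = 1.035918e-12 F/cm
Step 2: W in cm = 3.13 * 1e-4 = 3.13e-04 cm
Step 3: C = 1.035918e-12 * 5.907e-05 / 3.13e-04 = 1.955006e-13 F
Step 4: C = 195.5 fF

195.5


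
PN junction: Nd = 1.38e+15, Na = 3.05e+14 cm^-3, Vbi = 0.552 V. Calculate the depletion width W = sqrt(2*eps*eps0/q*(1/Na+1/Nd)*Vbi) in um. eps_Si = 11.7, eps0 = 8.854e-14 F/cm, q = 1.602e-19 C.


Step 1: 1/Na + 1/Nd = 1/3.05e+14 + 1/1.38e+15 = 4.00333e-15
Step 2: 2*eps*eps0/q = 2*11.7*8.854e-14/1.602e-19 = 1.293281e+07
Step 3: W^2 = 1.293281e+07 * 4.00333e-15 * 0.552 = 2.85794e-08
Step 4: W = sqrt(2.85794e-08) = 1.691e-04 cm = 1.691 um

1.691


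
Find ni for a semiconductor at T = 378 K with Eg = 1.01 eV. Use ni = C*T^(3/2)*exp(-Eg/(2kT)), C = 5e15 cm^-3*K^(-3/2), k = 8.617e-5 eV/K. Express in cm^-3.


Step 1: Compute kT = 8.617e-5 * 378 = 0.03257226 eV
Step 2: Exponent = -Eg/(2kT) = -1.01/(2*0.03257226) = -15.50399
Step 3: T^(3/2) = 378^1.5 = 7349.16
Step 4: ni = 5e15 * 7349.16 * exp(-15.50399) = 6.79e+12 cm^-3

6.79e+12


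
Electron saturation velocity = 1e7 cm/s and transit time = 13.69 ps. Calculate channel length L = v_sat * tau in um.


Step 1: tau in seconds = 13.69 ps * 1e-12 = 1.3690e-11 s
Step 2: L = v_sat * tau = 1e7 * 1.3690e-11 = 1.3690e-04 cm
Step 3: L in um = 1.3690e-04 * 1e4 = 1.369 um

1.369


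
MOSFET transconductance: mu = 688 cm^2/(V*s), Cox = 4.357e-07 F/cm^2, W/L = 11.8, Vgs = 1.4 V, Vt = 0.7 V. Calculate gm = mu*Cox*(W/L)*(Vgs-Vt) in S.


Step 1: Vov = Vgs - Vt = 1.4 - 0.7 = 0.7 V
Step 2: gm = mu * Cox * (W/L) * Vov
Step 3: gm = 688 * 4.357e-07 * 11.8 * 0.7 = 2.48e-03 S

2.48e-03


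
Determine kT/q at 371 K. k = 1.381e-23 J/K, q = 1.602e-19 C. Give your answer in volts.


Step 1: kT = 1.381e-23 * 371 = 5.12351e-21 J
Step 2: Vt = kT/q = 5.12351e-21 / 1.602e-19
Step 3: Vt = 0.03198 V

0.03198


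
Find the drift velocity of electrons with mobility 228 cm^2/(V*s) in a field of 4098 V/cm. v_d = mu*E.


Step 1: v_d = mu * E
Step 2: v_d = 228 * 4098 = 934344
Step 3: v_d = 9.34e+05 cm/s

9.34e+05


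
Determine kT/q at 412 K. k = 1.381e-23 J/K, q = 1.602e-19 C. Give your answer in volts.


Step 1: kT = 1.381e-23 * 412 = 5.68972e-21 J
Step 2: Vt = kT/q = 5.68972e-21 / 1.602e-19
Step 3: Vt = 0.03552 V

0.03552


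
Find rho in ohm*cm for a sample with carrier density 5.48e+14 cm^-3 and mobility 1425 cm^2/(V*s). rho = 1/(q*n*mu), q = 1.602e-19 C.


Step 1: sigma = q * n * mu = 1.602e-19 * 5.48e+14 * 1425 = 1.25100e-01 S/cm
Step 2: rho = 1 / sigma = 1 / 1.25100e-01 = 7.994 ohm*cm

7.994


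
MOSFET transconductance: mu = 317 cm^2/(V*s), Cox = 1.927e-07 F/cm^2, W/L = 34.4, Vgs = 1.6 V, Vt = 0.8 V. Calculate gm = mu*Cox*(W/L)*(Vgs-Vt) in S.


Step 1: Vov = Vgs - Vt = 1.6 - 0.8 = 0.8 V
Step 2: gm = mu * Cox * (W/L) * Vov
Step 3: gm = 317 * 1.927e-07 * 34.4 * 0.8 = 1.68e-03 S

1.68e-03


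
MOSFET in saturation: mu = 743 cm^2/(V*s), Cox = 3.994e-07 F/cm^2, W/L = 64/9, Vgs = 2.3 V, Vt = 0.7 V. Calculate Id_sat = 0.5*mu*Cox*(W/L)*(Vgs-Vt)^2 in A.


Step 1: Overdrive voltage Vov = Vgs - Vt = 2.3 - 0.7 = 1.6 V
Step 2: W/L = 64/9 = 7.11111
Step 3: Id = 0.5 * 743 * 3.994e-07 * 7.11111 * 1.6^2
Step 4: Id = 2.70e-03 A

2.70e-03


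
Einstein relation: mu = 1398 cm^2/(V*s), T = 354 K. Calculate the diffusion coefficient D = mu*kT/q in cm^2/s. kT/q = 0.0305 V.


Step 1: D = mu * (kT/q)
Step 2: D = 1398 * 0.0305
Step 3: D = 42.64 cm^2/s

42.64


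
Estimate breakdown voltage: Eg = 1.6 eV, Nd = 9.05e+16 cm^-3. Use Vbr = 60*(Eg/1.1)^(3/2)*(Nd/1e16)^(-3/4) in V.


Step 1: Eg/1.1 = 1.6/1.1 = 1.454545
Step 2: (Eg/1.1)^1.5 = 1.454545^1.5 = 1.754247
Step 3: (Nd/1e16)^(-0.75) = (9.05)^(-0.75) = 0.191652
Step 4: Vbr = 60 * 1.754247 * 0.191652 = 20.2 V

20.2


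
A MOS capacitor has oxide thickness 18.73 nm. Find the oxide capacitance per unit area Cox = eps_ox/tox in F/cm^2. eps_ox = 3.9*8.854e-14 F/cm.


Step 1: eps_ox = 3.9 * 8.854e-14 = 3.45306e-13 F/cm
Step 2: tox in cm = 18.73 nm * 1e-7 = 1.8730e-06 cm
Step 3: Cox = 3.45306e-13 / 1.8730e-06 = 1.84e-07 F/cm^2

1.84e-07


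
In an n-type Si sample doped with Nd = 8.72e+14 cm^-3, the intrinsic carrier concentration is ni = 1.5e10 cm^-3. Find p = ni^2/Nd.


Step 1: Since Nd >> ni, n ≈ Nd = 8.72e+14 cm^-3
Step 2: p = ni^2 / n = (1.5e10)^2 / 8.72e+14
Step 3: p = 2.25e20 / 8.72e+14 = 2.58e+05 cm^-3

2.58e+05


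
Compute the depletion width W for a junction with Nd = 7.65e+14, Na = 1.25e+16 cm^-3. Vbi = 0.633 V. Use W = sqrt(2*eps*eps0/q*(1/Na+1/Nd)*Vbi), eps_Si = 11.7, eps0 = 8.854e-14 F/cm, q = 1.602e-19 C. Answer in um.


Step 1: 1/Na + 1/Nd = 1/1.25e+16 + 1/7.65e+14 = 1.38719e-15
Step 2: 2*eps*eps0/q = 2*11.7*8.854e-14/1.602e-19 = 1.293281e+07
Step 3: W^2 = 1.293281e+07 * 1.38719e-15 * 0.633 = 1.13562e-08
Step 4: W = sqrt(1.13562e-08) = 1.066e-04 cm = 1.066 um

1.066


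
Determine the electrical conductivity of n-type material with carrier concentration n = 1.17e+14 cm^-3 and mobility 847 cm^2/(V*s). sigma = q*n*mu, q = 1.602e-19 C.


Step 1: sigma = q * n * mu
Step 2: sigma = 1.602e-19 * 1.17e+14 * 847
Step 3: sigma = 1.588e-02 S/cm

1.588e-02


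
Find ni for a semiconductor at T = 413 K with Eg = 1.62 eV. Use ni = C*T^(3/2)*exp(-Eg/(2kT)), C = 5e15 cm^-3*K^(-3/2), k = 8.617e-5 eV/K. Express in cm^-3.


Step 1: Compute kT = 8.617e-5 * 413 = 0.03558821 eV
Step 2: Exponent = -Eg/(2kT) = -1.62/(2*0.03558821) = -22.76035
Step 3: T^(3/2) = 413^1.5 = 8393.15
Step 4: ni = 5e15 * 8393.15 * exp(-22.76035) = 5.47e+09 cm^-3

5.47e+09


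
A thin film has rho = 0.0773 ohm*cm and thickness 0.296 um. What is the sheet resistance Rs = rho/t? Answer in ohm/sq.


Step 1: Convert thickness to cm: t = 0.296 um = 2.9600e-05 cm
Step 2: Rs = rho / t = 0.0773 / 2.9600e-05
Step 3: Rs = 2611.5 ohm/sq

2611.5


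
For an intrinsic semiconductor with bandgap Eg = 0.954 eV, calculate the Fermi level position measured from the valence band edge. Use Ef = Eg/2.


Step 1: For an intrinsic semiconductor, the Fermi level sits at midgap.
Step 2: Ef = Eg / 2 = 0.954 / 2 = 0.477 eV

0.477


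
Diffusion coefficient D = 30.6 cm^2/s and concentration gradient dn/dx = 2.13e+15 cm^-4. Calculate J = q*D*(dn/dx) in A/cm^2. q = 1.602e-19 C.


Step 1: J = q * D * (dn/dx)
Step 2: J = 1.602e-19 * 30.6 * 2.13e+15
Step 3: J = 1.04e-02 A/cm^2

1.04e-02


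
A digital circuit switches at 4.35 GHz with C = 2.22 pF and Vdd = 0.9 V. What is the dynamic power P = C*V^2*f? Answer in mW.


Step 1: V^2 = 0.9^2 = 0.81 V^2
Step 2: P = C*V^2*f = 2.22e-12 F * 0.81 * 4.35e9 Hz
Step 3: P = 7.82217e-03 W
Step 4: P = 7.822 mW

7.822


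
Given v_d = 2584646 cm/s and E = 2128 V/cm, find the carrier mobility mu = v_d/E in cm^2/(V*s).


Step 1: mu = v_d / E
Step 2: mu = 2584646 / 2128
Step 3: mu = 1214.59 cm^2/(V*s)

1214.59


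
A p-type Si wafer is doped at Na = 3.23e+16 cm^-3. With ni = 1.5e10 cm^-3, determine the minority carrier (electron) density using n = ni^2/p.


Step 1: Majority hole concentration p ≈ Na = 3.23e+16 cm^-3
Step 2: n = ni^2 / Na = (1.5e10)^2 / 3.23e+16
Step 3: n = 6.97e+03 cm^-3

6.97e+03


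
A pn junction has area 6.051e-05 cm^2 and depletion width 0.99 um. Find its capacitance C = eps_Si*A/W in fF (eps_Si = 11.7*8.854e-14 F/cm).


Step 1: eps_Si = 11.7 * 8.854e-14 = 1.035918e-12 F/cm
Step 2: W in cm = 0.99 * 1e-4 = 9.90e-05 cm
Step 3: C = 1.035918e-12 * 6.051e-05 / 9.90e-05 = 6.331656e-13 F
Step 4: C = 633.17 fF

633.17


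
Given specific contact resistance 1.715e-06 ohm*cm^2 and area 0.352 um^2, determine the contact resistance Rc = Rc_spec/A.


Step 1: Convert area to cm^2: 0.352 um^2 = 3.5200e-09 cm^2
Step 2: Rc = Rc_spec / A = 1.715e-06 / 3.5200e-09
Step 3: Rc = 4.87e+02 ohms

4.87e+02


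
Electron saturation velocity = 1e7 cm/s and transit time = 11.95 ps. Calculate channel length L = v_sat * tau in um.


Step 1: tau in seconds = 11.95 ps * 1e-12 = 1.1950e-11 s
Step 2: L = v_sat * tau = 1e7 * 1.1950e-11 = 1.1950e-04 cm
Step 3: L in um = 1.1950e-04 * 1e4 = 1.195 um

1.195


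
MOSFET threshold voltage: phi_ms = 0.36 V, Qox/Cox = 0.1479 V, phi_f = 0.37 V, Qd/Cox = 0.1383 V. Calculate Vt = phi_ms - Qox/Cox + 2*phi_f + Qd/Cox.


Step 1: Vt = phi_ms - Qox/Cox + 2*phi_f + Qd/Cox
Step 2: Vt = 0.36 - 0.1479 + 2*0.37 + 0.1383
Step 3: Vt = 0.36 - 0.1479 + 0.74 + 0.1383
Step 4: Vt = 1.0904 V

1.0904


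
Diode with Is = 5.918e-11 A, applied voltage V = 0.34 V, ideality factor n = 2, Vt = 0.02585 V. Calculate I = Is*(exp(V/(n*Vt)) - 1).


Step 1: V/(n*Vt) = 0.34/(2*0.02585) = 6.5764
Step 2: exp(6.5764) = 7.1795e+02
Step 3: I = 5.918e-11 * (7.1795e+02 - 1) = 4.24e-08 A

4.24e-08


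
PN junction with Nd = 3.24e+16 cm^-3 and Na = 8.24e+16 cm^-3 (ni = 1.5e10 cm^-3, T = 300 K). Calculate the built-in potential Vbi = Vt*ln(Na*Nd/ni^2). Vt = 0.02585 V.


Step 1: Compute Na*Nd/ni^2 = 8.24e+16 * 3.24e+16 / (1.5e10)^2 = 1.1866e+13
Step 2: ln(1.1866e+13) = 30.1047
Step 3: Vbi = 0.02585 * 30.1047 = 0.778 V

0.778


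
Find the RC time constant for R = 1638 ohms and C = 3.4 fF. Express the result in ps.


Step 1: tau = R * C
Step 2: tau = 1638 * 3.4 fF = 1638 * 3.4e-15 F
Step 3: tau = 5.5692e-12 s = 5.5692 ps

5.5692


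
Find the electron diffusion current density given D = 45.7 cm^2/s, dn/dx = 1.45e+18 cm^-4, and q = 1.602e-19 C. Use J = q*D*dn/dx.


Step 1: J = q * D * (dn/dx)
Step 2: J = 1.602e-19 * 45.7 * 1.45e+18
Step 3: J = 1.06e+01 A/cm^2

1.06e+01


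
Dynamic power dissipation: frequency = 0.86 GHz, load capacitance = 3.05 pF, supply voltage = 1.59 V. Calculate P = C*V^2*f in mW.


Step 1: V^2 = 1.59^2 = 2.5281 V^2
Step 2: P = C*V^2*f = 3.05e-12 F * 2.5281 * 0.86e9 Hz
Step 3: P = 6.6312063e-03 W
Step 4: P = 6.631 mW

6.631


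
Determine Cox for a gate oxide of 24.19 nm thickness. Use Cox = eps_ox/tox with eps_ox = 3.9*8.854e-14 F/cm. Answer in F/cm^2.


Step 1: eps_ox = 3.9 * 8.854e-14 = 3.45306e-13 F/cm
Step 2: tox in cm = 24.19 nm * 1e-7 = 2.4190e-06 cm
Step 3: Cox = 3.45306e-13 / 2.4190e-06 = 1.43e-07 F/cm^2

1.43e-07


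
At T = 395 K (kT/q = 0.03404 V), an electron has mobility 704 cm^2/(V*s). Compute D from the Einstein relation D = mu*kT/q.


Step 1: D = mu * (kT/q)
Step 2: D = 704 * 0.03404
Step 3: D = 23.96 cm^2/s

23.96


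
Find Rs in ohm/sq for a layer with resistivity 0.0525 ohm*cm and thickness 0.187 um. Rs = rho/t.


Step 1: Convert thickness to cm: t = 0.187 um = 1.8700e-05 cm
Step 2: Rs = rho / t = 0.0525 / 1.8700e-05
Step 3: Rs = 2807.5 ohm/sq

2807.5


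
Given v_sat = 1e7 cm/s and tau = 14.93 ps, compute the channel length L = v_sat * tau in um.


Step 1: tau in seconds = 14.93 ps * 1e-12 = 1.4930e-11 s
Step 2: L = v_sat * tau = 1e7 * 1.4930e-11 = 1.4930e-04 cm
Step 3: L in um = 1.4930e-04 * 1e4 = 1.493 um

1.493


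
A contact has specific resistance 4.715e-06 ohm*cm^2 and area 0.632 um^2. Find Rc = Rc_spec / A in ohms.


Step 1: Convert area to cm^2: 0.632 um^2 = 6.3200e-09 cm^2
Step 2: Rc = Rc_spec / A = 4.715e-06 / 6.3200e-09
Step 3: Rc = 7.46e+02 ohms

7.46e+02


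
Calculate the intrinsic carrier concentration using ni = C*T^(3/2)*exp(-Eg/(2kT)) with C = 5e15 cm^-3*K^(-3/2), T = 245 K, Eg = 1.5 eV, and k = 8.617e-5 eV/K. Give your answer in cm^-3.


Step 1: Compute kT = 8.617e-5 * 245 = 0.02111165 eV
Step 2: Exponent = -Eg/(2kT) = -1.5/(2*0.02111165) = -35.52541
Step 3: T^(3/2) = 245^1.5 = 3834.86
Step 4: ni = 5e15 * 3834.86 * exp(-35.52541) = 7.15e+03 cm^-3

7.15e+03


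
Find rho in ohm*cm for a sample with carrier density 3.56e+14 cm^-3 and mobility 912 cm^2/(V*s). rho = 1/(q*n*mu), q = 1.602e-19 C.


Step 1: sigma = q * n * mu = 1.602e-19 * 3.56e+14 * 912 = 5.20125e-02 S/cm
Step 2: rho = 1 / sigma = 1 / 5.20125e-02 = 19.23 ohm*cm

19.23


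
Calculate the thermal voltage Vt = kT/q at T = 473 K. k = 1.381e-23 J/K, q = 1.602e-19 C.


Step 1: kT = 1.381e-23 * 473 = 6.53213e-21 J
Step 2: Vt = kT/q = 6.53213e-21 / 1.602e-19
Step 3: Vt = 0.04077 V

0.04077


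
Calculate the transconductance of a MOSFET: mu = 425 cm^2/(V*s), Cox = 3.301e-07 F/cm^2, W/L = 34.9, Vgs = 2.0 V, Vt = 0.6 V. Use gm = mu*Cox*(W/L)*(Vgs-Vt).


Step 1: Vov = Vgs - Vt = 2.0 - 0.6 = 1.4 V
Step 2: gm = mu * Cox * (W/L) * Vov
Step 3: gm = 425 * 3.301e-07 * 34.9 * 1.4 = 6.85e-03 S

6.85e-03


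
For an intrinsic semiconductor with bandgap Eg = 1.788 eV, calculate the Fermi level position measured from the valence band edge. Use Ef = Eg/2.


Step 1: For an intrinsic semiconductor, the Fermi level sits at midgap.
Step 2: Ef = Eg / 2 = 1.788 / 2 = 0.894 eV

0.894


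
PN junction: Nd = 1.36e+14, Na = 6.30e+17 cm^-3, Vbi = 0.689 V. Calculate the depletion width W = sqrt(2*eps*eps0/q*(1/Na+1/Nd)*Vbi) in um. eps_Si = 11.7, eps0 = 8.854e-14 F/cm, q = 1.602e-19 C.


Step 1: 1/Na + 1/Nd = 1/6.30e+17 + 1/1.36e+14 = 7.35453e-15
Step 2: 2*eps*eps0/q = 2*11.7*8.854e-14/1.602e-19 = 1.293281e+07
Step 3: W^2 = 1.293281e+07 * 7.35453e-15 * 0.689 = 6.55341e-08
Step 4: W = sqrt(6.55341e-08) = 2.560e-04 cm = 2.56 um

2.56


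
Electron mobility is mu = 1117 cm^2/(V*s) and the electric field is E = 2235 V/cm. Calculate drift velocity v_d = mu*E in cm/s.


Step 1: v_d = mu * E
Step 2: v_d = 1117 * 2235 = 2496495
Step 3: v_d = 2.50e+06 cm/s

2.50e+06


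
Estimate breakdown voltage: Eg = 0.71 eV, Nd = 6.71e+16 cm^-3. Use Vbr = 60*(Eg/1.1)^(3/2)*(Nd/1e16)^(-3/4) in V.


Step 1: Eg/1.1 = 0.71/1.1 = 0.645455
Step 2: (Eg/1.1)^1.5 = 0.645455^1.5 = 0.518560
Step 3: (Nd/1e16)^(-0.75) = (6.71)^(-0.75) = 0.239860
Step 4: Vbr = 60 * 0.518560 * 0.239860 = 7.5 V

7.5


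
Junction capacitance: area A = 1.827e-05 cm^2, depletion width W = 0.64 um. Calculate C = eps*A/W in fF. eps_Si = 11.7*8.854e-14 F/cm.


Step 1: eps_Si = 11.7 * 8.854e-14 = 1.035918e-12 F/cm
Step 2: W in cm = 0.64 * 1e-4 = 6.40e-05 cm
Step 3: C = 1.035918e-12 * 1.827e-05 / 6.40e-05 = 2.957222e-13 F
Step 4: C = 295.72 fF

295.72


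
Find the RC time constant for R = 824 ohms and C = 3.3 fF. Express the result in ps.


Step 1: tau = R * C
Step 2: tau = 824 * 3.3 fF = 824 * 3.3e-15 F
Step 3: tau = 2.7192e-12 s = 2.7192 ps

2.7192


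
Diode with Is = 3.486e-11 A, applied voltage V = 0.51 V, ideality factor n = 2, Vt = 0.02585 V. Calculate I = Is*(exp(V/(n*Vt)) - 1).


Step 1: V/(n*Vt) = 0.51/(2*0.02585) = 9.8646
Step 2: exp(9.8646) = 1.9237e+04
Step 3: I = 3.486e-11 * (1.9237e+04 - 1) = 6.71e-07 A

6.71e-07


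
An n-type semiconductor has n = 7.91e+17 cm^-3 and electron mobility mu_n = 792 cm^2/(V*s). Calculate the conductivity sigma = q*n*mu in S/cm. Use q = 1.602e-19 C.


Step 1: sigma = q * n * mu
Step 2: sigma = 1.602e-19 * 7.91e+17 * 792
Step 3: sigma = 1.004e+02 S/cm

1.004e+02


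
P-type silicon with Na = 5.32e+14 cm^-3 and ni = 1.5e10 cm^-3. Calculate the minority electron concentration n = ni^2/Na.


Step 1: Majority hole concentration p ≈ Na = 5.32e+14 cm^-3
Step 2: n = ni^2 / Na = (1.5e10)^2 / 5.32e+14
Step 3: n = 4.23e+05 cm^-3

4.23e+05


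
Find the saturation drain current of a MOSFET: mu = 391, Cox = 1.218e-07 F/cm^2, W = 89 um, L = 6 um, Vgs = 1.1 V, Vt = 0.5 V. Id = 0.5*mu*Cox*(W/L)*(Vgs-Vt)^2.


Step 1: Overdrive voltage Vov = Vgs - Vt = 1.1 - 0.5 = 0.6 V
Step 2: W/L = 89/6 = 14.8333
Step 3: Id = 0.5 * 391 * 1.218e-07 * 14.8333 * 0.6^2
Step 4: Id = 1.27e-04 A

1.27e-04


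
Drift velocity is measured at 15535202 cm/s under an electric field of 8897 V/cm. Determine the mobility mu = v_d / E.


Step 1: mu = v_d / E
Step 2: mu = 15535202 / 8897
Step 3: mu = 1746.12 cm^2/(V*s)

1746.12


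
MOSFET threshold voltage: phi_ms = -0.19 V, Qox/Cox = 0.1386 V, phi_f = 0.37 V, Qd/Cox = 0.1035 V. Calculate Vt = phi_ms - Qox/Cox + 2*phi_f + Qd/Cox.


Step 1: Vt = phi_ms - Qox/Cox + 2*phi_f + Qd/Cox
Step 2: Vt = -0.19 - 0.1386 + 2*0.37 + 0.1035
Step 3: Vt = -0.19 - 0.1386 + 0.74 + 0.1035
Step 4: Vt = 0.5149 V

0.5149


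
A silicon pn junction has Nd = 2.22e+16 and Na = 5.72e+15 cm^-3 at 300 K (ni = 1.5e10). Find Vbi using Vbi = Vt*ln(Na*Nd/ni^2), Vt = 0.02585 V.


Step 1: Compute Na*Nd/ni^2 = 5.72e+15 * 2.22e+16 / (1.5e10)^2 = 5.6437e+11
Step 2: ln(5.6437e+11) = 27.0590
Step 3: Vbi = 0.02585 * 27.0590 = 0.699 V

0.699


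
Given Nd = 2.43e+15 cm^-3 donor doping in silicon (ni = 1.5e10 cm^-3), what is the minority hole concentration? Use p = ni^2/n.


Step 1: Since Nd >> ni, n ≈ Nd = 2.43e+15 cm^-3
Step 2: p = ni^2 / n = (1.5e10)^2 / 2.43e+15
Step 3: p = 2.25e20 / 2.43e+15 = 9.26e+04 cm^-3

9.26e+04


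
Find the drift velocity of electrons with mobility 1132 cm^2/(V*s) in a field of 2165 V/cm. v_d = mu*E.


Step 1: v_d = mu * E
Step 2: v_d = 1132 * 2165 = 2450780
Step 3: v_d = 2.45e+06 cm/s

2.45e+06


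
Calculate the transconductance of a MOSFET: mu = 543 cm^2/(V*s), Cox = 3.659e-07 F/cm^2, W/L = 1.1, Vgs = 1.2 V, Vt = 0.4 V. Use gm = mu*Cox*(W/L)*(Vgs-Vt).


Step 1: Vov = Vgs - Vt = 1.2 - 0.4 = 0.8 V
Step 2: gm = mu * Cox * (W/L) * Vov
Step 3: gm = 543 * 3.659e-07 * 1.1 * 0.8 = 1.75e-04 S

1.75e-04


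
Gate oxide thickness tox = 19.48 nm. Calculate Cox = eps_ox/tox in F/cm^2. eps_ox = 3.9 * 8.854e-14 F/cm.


Step 1: eps_ox = 3.9 * 8.854e-14 = 3.45306e-13 F/cm
Step 2: tox in cm = 19.48 nm * 1e-7 = 1.9480e-06 cm
Step 3: Cox = 3.45306e-13 / 1.9480e-06 = 1.77e-07 F/cm^2

1.77e-07
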